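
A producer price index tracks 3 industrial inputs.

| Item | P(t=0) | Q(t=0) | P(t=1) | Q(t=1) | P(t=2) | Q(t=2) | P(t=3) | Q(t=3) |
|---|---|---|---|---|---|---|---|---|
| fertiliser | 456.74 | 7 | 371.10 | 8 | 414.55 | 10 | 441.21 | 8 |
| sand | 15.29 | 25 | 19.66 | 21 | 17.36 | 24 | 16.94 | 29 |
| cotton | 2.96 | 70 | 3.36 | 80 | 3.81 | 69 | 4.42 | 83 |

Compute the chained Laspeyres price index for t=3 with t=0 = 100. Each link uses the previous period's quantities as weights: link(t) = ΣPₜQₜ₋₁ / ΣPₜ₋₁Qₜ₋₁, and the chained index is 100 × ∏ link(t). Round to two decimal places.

Link t=0→t=1:
ΣP(t=1)Q(t=0) = 371.10×7 + 19.66×25 + 3.36×70 = 2597.7 + 491.5 + 235.2 = 3324.4
ΣP(t=0)Q(t=0) = 456.74×7 + 15.29×25 + 2.96×70 = 3197.18 + 382.25 + 207.2 = 3786.63
link = 3324.4/3786.63 = 0.877931
Link t=1→t=2:
ΣP(t=2)Q(t=1) = 414.55×8 + 17.36×21 + 3.81×80 = 3316.4 + 364.56 + 304.8 = 3985.76
ΣP(t=1)Q(t=1) = 371.10×8 + 19.66×21 + 3.36×80 = 2968.8 + 412.86 + 268.8 = 3650.46
link = 3985.76/3650.46 = 1.091851
Link t=2→t=3:
ΣP(t=3)Q(t=2) = 441.21×10 + 16.94×24 + 4.42×69 = 4412.1 + 406.56 + 304.98 = 5123.64
ΣP(t=2)Q(t=2) = 414.55×10 + 17.36×24 + 3.81×69 = 4145.5 + 416.64 + 262.89 = 4825.03
link = 5123.64/4825.03 = 1.061888
Chained index = 100 × 0.877931 × 1.091851 × 1.061888 = 101.7894

101.79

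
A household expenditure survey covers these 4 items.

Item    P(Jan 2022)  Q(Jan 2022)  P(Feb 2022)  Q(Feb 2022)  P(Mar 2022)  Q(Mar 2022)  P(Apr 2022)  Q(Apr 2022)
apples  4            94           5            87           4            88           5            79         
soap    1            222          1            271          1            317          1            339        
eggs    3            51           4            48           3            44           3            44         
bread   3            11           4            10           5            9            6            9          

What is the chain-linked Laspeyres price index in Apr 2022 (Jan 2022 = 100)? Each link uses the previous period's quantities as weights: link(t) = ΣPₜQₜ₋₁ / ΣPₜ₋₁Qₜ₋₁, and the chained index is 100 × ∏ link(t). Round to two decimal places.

115.84

Link Jan 2022→Feb 2022:
ΣP(Feb 2022)Q(Jan 2022) = 5×94 + 1×222 + 4×51 + 4×11 = 470 + 222 + 204 + 44 = 940
ΣP(Jan 2022)Q(Jan 2022) = 4×94 + 1×222 + 3×51 + 3×11 = 376 + 222 + 153 + 33 = 784
link = 940/784 = 1.198980
Link Feb 2022→Mar 2022:
ΣP(Mar 2022)Q(Feb 2022) = 4×87 + 1×271 + 3×48 + 5×10 = 348 + 271 + 144 + 50 = 813
ΣP(Feb 2022)Q(Feb 2022) = 5×87 + 1×271 + 4×48 + 4×10 = 435 + 271 + 192 + 40 = 938
link = 813/938 = 0.866738
Link Mar 2022→Apr 2022:
ΣP(Apr 2022)Q(Mar 2022) = 5×88 + 1×317 + 3×44 + 6×9 = 440 + 317 + 132 + 54 = 943
ΣP(Mar 2022)Q(Mar 2022) = 4×88 + 1×317 + 3×44 + 5×9 = 352 + 317 + 132 + 45 = 846
link = 943/846 = 1.114657
Chained index = 100 × 1.198980 × 0.866738 × 1.114657 = 115.8353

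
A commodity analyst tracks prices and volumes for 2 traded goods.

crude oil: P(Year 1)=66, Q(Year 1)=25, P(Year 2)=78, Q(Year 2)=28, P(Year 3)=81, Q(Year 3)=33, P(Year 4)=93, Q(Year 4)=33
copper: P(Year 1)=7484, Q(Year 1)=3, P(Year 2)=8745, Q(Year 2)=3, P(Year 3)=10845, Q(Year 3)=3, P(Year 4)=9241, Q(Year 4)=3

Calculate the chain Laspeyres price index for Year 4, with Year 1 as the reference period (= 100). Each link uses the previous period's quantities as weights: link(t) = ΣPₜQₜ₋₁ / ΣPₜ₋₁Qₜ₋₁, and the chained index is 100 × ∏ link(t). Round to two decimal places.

125.25

Link Year 1→Year 2:
ΣP(Year 2)Q(Year 1) = 78×25 + 8745×3 = 1950 + 26235 = 28185
ΣP(Year 1)Q(Year 1) = 66×25 + 7484×3 = 1650 + 22452 = 24102
link = 28185/24102 = 1.169405
Link Year 2→Year 3:
ΣP(Year 3)Q(Year 2) = 81×28 + 10845×3 = 2268 + 32535 = 34803
ΣP(Year 2)Q(Year 2) = 78×28 + 8745×3 = 2184 + 26235 = 28419
link = 34803/28419 = 1.224638
Link Year 3→Year 4:
ΣP(Year 4)Q(Year 3) = 93×33 + 9241×3 = 3069 + 27723 = 30792
ΣP(Year 3)Q(Year 3) = 81×33 + 10845×3 = 2673 + 32535 = 35208
link = 30792/35208 = 0.874574
Chained index = 100 × 1.169405 × 1.224638 × 0.874574 = 125.2476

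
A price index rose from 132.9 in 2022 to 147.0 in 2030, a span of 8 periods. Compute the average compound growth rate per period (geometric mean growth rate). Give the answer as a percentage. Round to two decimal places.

Growth factor = (147.0/132.9)^(1/8) = (1.106095)^(1/8) = 1.012684
Growth rate = 1.012684 − 1 = 0.012684 = 1.2684%

1.27%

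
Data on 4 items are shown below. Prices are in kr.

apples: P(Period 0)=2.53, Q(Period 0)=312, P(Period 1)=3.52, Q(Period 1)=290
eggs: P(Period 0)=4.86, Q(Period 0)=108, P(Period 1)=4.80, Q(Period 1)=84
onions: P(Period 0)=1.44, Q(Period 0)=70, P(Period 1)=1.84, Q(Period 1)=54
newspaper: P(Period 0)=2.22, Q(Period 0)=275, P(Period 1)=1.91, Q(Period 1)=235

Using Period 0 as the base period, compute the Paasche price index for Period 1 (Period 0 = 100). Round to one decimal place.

113.3

Paasche price index uses current-period quantities as weights.
ΣP(Period 1)·Q(Period 1) = 3.52×290 + 4.80×84 + 1.84×54 + 1.91×235 = 1020.8 + 403.2 + 99.36 + 448.85 = 1972.21
ΣP(Period 0)·Q(Period 1) = 2.53×290 + 4.86×84 + 1.44×54 + 2.22×235 = 733.7 + 408.24 + 77.76 + 521.7 = 1741.4
Index = 1972.21 / 1741.4 × 100 = 113.2543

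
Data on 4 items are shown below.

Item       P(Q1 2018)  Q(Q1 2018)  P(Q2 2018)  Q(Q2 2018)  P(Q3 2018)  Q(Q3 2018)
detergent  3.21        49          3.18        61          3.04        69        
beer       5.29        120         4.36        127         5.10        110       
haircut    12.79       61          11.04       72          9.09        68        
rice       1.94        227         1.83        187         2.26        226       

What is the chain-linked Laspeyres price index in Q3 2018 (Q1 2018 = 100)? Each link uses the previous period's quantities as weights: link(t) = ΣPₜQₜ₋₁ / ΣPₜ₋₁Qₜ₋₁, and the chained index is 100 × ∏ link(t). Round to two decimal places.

Link Q1 2018→Q2 2018:
ΣP(Q2 2018)Q(Q1 2018) = 3.18×49 + 4.36×120 + 11.04×61 + 1.83×227 = 155.82 + 523.2 + 673.44 + 415.41 = 1767.87
ΣP(Q1 2018)Q(Q1 2018) = 3.21×49 + 5.29×120 + 12.79×61 + 1.94×227 = 157.29 + 634.8 + 780.19 + 440.38 = 2012.66
link = 1767.87/2012.66 = 0.878375
Link Q2 2018→Q3 2018:
ΣP(Q3 2018)Q(Q2 2018) = 3.04×61 + 5.10×127 + 9.09×72 + 2.26×187 = 185.44 + 647.7 + 654.48 + 422.62 = 1910.24
ΣP(Q2 2018)Q(Q2 2018) = 3.18×61 + 4.36×127 + 11.04×72 + 1.83×187 = 193.98 + 553.72 + 794.88 + 342.21 = 1884.79
link = 1910.24/1884.79 = 1.013503
Chained index = 100 × 0.878375 × 1.013503 = 89.0235

89.02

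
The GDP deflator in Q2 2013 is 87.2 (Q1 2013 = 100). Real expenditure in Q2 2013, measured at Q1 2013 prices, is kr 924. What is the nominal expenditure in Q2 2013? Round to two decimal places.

805.73

Nominal = Real × (Index/100) = 924 × (87.2/100)
        = 924 × 0.872 = 805.7280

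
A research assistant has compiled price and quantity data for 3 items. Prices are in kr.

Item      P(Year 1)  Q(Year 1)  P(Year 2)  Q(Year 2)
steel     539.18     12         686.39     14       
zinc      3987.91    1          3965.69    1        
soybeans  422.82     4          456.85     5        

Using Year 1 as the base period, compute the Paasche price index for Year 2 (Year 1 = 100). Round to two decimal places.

Paasche price index uses current-period quantities as weights.
ΣP(Year 2)·Q(Year 2) = 686.39×14 + 3965.69×1 + 456.85×5 = 9609.46 + 3965.69 + 2284.25 = 15859.4
ΣP(Year 1)·Q(Year 2) = 539.18×14 + 3987.91×1 + 422.82×5 = 7548.52 + 3987.91 + 2114.1 = 13650.53
Index = 15859.4 / 13650.53 × 100 = 116.1816

116.18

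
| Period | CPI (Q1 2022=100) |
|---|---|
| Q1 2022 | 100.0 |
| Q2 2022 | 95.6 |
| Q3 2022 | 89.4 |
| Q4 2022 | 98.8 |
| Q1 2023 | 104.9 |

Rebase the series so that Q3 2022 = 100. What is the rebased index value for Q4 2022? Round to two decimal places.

110.51

Rebased(Q4 2022) = 98.8 / 89.4 × 100 = 110.5145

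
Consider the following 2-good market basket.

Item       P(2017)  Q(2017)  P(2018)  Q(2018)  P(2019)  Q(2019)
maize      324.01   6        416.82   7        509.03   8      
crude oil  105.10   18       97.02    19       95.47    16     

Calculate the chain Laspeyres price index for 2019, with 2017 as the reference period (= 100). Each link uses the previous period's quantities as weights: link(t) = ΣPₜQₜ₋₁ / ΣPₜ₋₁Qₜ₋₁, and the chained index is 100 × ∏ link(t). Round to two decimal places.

Link 2017→2018:
ΣP(2018)Q(2017) = 416.82×6 + 97.02×18 = 2500.92 + 1746.36 = 4247.28
ΣP(2017)Q(2017) = 324.01×6 + 105.10×18 = 1944.06 + 1891.8 = 3835.86
link = 4247.28/3835.86 = 1.107256
Link 2018→2019:
ΣP(2019)Q(2018) = 509.03×7 + 95.47×19 = 3563.21 + 1813.93 = 5377.14
ΣP(2018)Q(2018) = 416.82×7 + 97.02×19 = 2917.74 + 1843.38 = 4761.12
link = 5377.14/4761.12 = 1.129386
Chained index = 100 × 1.107256 × 1.129386 = 125.0519

125.05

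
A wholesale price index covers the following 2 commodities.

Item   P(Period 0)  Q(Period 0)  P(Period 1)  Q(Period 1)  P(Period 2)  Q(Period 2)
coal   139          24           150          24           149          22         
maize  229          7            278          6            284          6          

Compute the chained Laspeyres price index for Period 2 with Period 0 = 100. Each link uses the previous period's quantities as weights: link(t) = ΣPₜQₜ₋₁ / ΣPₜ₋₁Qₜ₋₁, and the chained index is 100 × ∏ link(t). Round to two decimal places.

112.55

Link Period 0→Period 1:
ΣP(Period 1)Q(Period 0) = 150×24 + 278×7 = 3600 + 1946 = 5546
ΣP(Period 0)Q(Period 0) = 139×24 + 229×7 = 3336 + 1603 = 4939
link = 5546/4939 = 1.122899
Link Period 1→Period 2:
ΣP(Period 2)Q(Period 1) = 149×24 + 284×6 = 3576 + 1704 = 5280
ΣP(Period 1)Q(Period 1) = 150×24 + 278×6 = 3600 + 1668 = 5268
link = 5280/5268 = 1.002278
Chained index = 100 × 1.122899 × 1.002278 = 112.5457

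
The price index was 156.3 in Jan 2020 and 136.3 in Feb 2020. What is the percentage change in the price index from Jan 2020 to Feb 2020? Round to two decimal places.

-12.80%

Change = (136.3 − 156.3) / 156.3 × 100
       = -20.0 / 156.3 × 100 = -12.7959%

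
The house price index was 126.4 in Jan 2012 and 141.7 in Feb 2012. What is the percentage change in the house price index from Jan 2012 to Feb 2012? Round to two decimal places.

Change = (141.7 − 126.4) / 126.4 × 100
       = 15.3 / 126.4 × 100 = 12.1044%

12.10%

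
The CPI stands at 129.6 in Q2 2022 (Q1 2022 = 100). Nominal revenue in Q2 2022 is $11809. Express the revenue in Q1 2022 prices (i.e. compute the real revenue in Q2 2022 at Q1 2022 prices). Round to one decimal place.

Real = Nominal ÷ (Index/100) = 11809 ÷ (129.6/100)
     = 11809 ÷ 1.296 = 9111.8827

9111.9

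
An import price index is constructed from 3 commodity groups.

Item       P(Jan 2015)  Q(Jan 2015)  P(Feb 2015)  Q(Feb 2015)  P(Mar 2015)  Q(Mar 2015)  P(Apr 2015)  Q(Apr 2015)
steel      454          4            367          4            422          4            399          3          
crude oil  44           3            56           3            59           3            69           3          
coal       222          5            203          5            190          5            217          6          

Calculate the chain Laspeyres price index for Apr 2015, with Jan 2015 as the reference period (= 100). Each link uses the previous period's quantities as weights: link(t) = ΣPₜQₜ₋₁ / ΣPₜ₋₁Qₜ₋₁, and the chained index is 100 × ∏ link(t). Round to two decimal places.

94.44

Link Jan 2015→Feb 2015:
ΣP(Feb 2015)Q(Jan 2015) = 367×4 + 56×3 + 203×5 = 1468 + 168 + 1015 = 2651
ΣP(Jan 2015)Q(Jan 2015) = 454×4 + 44×3 + 222×5 = 1816 + 132 + 1110 = 3058
link = 2651/3058 = 0.866906
Link Feb 2015→Mar 2015:
ΣP(Mar 2015)Q(Feb 2015) = 422×4 + 59×3 + 190×5 = 1688 + 177 + 950 = 2815
ΣP(Feb 2015)Q(Feb 2015) = 367×4 + 56×3 + 203×5 = 1468 + 168 + 1015 = 2651
link = 2815/2651 = 1.061863
Link Mar 2015→Apr 2015:
ΣP(Apr 2015)Q(Mar 2015) = 399×4 + 69×3 + 217×5 = 1596 + 207 + 1085 = 2888
ΣP(Mar 2015)Q(Mar 2015) = 422×4 + 59×3 + 190×5 = 1688 + 177 + 950 = 2815
link = 2888/2815 = 1.025933
Chained index = 100 × 0.866906 × 1.061863 × 1.025933 = 94.4408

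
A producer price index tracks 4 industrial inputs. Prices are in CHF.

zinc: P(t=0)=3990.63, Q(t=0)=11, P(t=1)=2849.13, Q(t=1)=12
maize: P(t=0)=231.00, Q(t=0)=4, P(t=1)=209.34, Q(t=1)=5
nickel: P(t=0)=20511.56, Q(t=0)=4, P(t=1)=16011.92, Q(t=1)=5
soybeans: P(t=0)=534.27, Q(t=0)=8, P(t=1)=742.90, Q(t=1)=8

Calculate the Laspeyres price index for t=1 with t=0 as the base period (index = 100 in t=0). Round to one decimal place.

Laspeyres price index uses base-period quantities as weights.
ΣP(t=1)·Q(t=0) = 2849.13×11 + 209.34×4 + 16011.92×4 + 742.90×8 = 31340.43 + 837.36 + 64047.68 + 5943.2 = 102168.67
ΣP(t=0)·Q(t=0) = 3990.63×11 + 231.00×4 + 20511.56×4 + 534.27×8 = 43896.93 + 924 + 82046.24 + 4274.16 = 131141.33
Index = 102168.67 / 131141.33 × 100 = 77.9073

77.9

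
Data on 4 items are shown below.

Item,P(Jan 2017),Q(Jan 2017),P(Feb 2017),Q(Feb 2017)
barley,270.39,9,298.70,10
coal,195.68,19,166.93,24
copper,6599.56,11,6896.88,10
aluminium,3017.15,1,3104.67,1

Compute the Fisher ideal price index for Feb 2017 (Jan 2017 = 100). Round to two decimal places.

103.61

Laspeyres component (base-period weights):
ΣP(Feb 2017)Q(Jan 2017) = 298.70×9 + 166.93×19 + 6896.88×11 + 3104.67×1 = 2688.3 + 3171.67 + 75865.68 + 3104.67 = 84830.32
ΣP(Jan 2017)Q(Jan 2017) = 270.39×9 + 195.68×19 + 6599.56×11 + 3017.15×1 = 2433.51 + 3717.92 + 72595.16 + 3017.15 = 81763.74
L = 84830.32 / 81763.74 × 100 = 103.7505
Paasche component (current-period weights):
ΣP(Feb 2017)Q(Feb 2017) = 298.70×10 + 166.93×24 + 6896.88×10 + 3104.67×1 = 2987 + 4006.32 + 68968.8 + 3104.67 = 79066.79
ΣP(Jan 2017)Q(Feb 2017) = 270.39×10 + 195.68×24 + 6599.56×10 + 3017.15×1 = 2703.9 + 4696.32 + 65995.6 + 3017.15 = 76412.97
P = 79066.79 / 76412.97 × 100 = 103.4730
Fisher = √(L × P) = √(103.7505 × 103.4730) = 103.6117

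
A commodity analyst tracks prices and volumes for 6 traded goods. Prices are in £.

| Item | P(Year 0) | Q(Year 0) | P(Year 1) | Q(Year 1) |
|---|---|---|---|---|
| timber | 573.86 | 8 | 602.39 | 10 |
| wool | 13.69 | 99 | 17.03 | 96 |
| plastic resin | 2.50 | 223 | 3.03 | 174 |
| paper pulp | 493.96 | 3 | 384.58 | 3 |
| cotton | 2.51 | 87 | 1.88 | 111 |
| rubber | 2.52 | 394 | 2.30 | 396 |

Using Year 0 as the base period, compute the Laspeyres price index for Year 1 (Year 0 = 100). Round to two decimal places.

Laspeyres price index uses base-period quantities as weights.
ΣP(Year 1)·Q(Year 0) = 602.39×8 + 17.03×99 + 3.03×223 + 384.58×3 + 1.88×87 + 2.30×394 = 4819.12 + 1685.97 + 675.69 + 1153.74 + 163.56 + 906.2 = 9404.28
ΣP(Year 0)·Q(Year 0) = 573.86×8 + 13.69×99 + 2.50×223 + 493.96×3 + 2.51×87 + 2.52×394 = 4590.88 + 1355.31 + 557.5 + 1481.88 + 218.37 + 992.88 = 9196.82
Index = 9404.28 / 9196.82 × 100 = 102.2558

102.26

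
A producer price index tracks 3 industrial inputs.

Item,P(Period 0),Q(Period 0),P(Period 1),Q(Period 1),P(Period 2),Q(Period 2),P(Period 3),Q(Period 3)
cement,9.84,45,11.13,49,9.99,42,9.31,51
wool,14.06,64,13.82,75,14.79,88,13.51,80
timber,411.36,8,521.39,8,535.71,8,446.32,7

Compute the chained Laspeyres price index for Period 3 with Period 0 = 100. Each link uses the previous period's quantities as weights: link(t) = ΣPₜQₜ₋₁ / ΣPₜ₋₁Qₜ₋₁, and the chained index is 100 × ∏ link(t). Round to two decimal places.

105.17

Link Period 0→Period 1:
ΣP(Period 1)Q(Period 0) = 11.13×45 + 13.82×64 + 521.39×8 = 500.85 + 884.48 + 4171.12 = 5556.45
ΣP(Period 0)Q(Period 0) = 9.84×45 + 14.06×64 + 411.36×8 = 442.8 + 899.84 + 3290.88 = 4633.52
link = 5556.45/4633.52 = 1.199186
Link Period 1→Period 2:
ΣP(Period 2)Q(Period 1) = 9.99×49 + 14.79×75 + 535.71×8 = 489.51 + 1109.25 + 4285.68 = 5884.44
ΣP(Period 1)Q(Period 1) = 11.13×49 + 13.82×75 + 521.39×8 = 545.37 + 1036.5 + 4171.12 = 5752.99
link = 5884.44/5752.99 = 1.022849
Link Period 2→Period 3:
ΣP(Period 3)Q(Period 2) = 9.31×42 + 13.51×88 + 446.32×8 = 391.02 + 1188.88 + 3570.56 = 5150.46
ΣP(Period 2)Q(Period 2) = 9.99×42 + 14.79×88 + 535.71×8 = 419.58 + 1301.52 + 4285.68 = 6006.78
link = 5150.46/6006.78 = 0.857441
Chained index = 100 × 1.199186 × 1.022849 × 0.857441 = 105.1725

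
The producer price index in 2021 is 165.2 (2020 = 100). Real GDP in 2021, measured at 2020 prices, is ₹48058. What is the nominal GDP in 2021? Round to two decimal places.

79391.82

Nominal = Real × (Index/100) = 48058 × (165.2/100)
        = 48058 × 1.652 = 79391.8160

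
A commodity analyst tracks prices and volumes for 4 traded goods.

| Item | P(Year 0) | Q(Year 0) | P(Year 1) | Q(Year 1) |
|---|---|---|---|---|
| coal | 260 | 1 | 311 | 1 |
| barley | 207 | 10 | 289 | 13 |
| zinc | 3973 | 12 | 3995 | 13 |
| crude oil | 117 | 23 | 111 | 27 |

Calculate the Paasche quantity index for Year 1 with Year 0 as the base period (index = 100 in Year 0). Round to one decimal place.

Paasche quantity index uses current-period prices as weights.
ΣP(Year 1)·Q(Year 1) = 311×1 + 289×13 + 3995×13 + 111×27 = 311 + 3757 + 51935 + 2997 = 59000
ΣP(Year 1)·Q(Year 0) = 311×1 + 289×10 + 3995×12 + 111×23 = 311 + 2890 + 47940 + 2553 = 53694
Index = 59000 / 53694 × 100 = 109.8819

109.9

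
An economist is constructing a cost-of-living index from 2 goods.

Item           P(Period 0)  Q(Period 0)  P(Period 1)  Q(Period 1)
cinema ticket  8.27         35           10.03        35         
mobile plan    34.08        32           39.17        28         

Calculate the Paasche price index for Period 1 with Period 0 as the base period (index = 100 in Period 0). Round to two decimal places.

116.41

Paasche price index uses current-period quantities as weights.
ΣP(Period 1)·Q(Period 1) = 10.03×35 + 39.17×28 = 351.05 + 1096.76 = 1447.81
ΣP(Period 0)·Q(Period 1) = 8.27×35 + 34.08×28 = 289.45 + 954.24 = 1243.69
Index = 1447.81 / 1243.69 × 100 = 116.4125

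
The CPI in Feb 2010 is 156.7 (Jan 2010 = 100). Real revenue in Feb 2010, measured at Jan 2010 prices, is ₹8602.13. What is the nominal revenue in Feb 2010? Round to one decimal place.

13479.5

Nominal = Real × (Index/100) = 8602.13 × (156.7/100)
        = 8602.13 × 1.567 = 13479.5377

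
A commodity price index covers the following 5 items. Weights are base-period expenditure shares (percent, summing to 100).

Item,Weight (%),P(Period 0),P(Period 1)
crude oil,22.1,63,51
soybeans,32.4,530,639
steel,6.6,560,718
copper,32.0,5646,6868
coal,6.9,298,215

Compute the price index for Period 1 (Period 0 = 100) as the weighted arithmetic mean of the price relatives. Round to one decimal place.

crude oil: 22.1 × (51/63) = 22.1 × 0.809524 = 17.8905
soybeans: 32.4 × (639/530) = 32.4 × 1.205660 = 39.0634
steel: 6.6 × (718/560) = 6.6 × 1.282143 = 8.4621
copper: 32.0 × (6868/5646) = 32.0 × 1.216436 = 38.9260
coal: 6.9 × (215/298) = 6.9 × 0.721477 = 4.9782
Index = Σ wᵢ·(p₁ᵢ/p₀ᵢ) = 17.8905 + 39.0634 + 8.4621 + 38.9260 + 4.9782 = 109.3202

109.3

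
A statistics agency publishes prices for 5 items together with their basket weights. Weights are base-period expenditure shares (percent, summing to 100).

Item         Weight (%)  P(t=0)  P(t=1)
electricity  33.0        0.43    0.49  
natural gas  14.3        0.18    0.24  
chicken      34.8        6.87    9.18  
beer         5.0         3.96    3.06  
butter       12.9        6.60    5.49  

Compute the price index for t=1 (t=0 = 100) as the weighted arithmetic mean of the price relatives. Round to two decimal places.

electricity: 33.0 × (0.49/0.43) = 33.0 × 1.139535 = 37.6047
natural gas: 14.3 × (0.24/0.18) = 14.3 × 1.333333 = 19.0667
chicken: 34.8 × (9.18/6.87) = 34.8 × 1.336245 = 46.5013
beer: 5.0 × (3.06/3.96) = 5.0 × 0.772727 = 3.8636
butter: 12.9 × (5.49/6.60) = 12.9 × 0.831818 = 10.7305
Index = Σ wᵢ·(p₁ᵢ/p₀ᵢ) = 37.6047 + 19.0667 + 46.5013 + 3.8636 + 10.7305 = 117.7667

117.77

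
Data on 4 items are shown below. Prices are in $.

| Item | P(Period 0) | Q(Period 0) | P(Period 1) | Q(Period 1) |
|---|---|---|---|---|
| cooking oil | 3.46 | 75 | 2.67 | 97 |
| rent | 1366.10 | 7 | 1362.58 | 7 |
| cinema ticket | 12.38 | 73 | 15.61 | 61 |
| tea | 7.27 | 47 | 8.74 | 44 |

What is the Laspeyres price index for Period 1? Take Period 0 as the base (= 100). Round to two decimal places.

Laspeyres price index uses base-period quantities as weights.
ΣP(Period 1)·Q(Period 0) = 2.67×75 + 1362.58×7 + 15.61×73 + 8.74×47 = 200.25 + 9538.06 + 1139.53 + 410.78 = 11288.62
ΣP(Period 0)·Q(Period 0) = 3.46×75 + 1366.10×7 + 12.38×73 + 7.27×47 = 259.5 + 9562.7 + 903.74 + 341.69 = 11067.63
Index = 11288.62 / 11067.63 × 100 = 101.9967

102.00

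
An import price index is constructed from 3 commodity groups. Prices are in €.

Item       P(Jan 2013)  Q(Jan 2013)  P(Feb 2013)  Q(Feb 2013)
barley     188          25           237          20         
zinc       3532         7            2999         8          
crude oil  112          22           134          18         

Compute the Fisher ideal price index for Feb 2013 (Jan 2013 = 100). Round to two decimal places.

Laspeyres component (base-period weights):
ΣP(Feb 2013)Q(Jan 2013) = 237×25 + 2999×7 + 134×22 = 5925 + 20993 + 2948 = 29866
ΣP(Jan 2013)Q(Jan 2013) = 188×25 + 3532×7 + 112×22 = 4700 + 24724 + 2464 = 31888
L = 29866 / 31888 × 100 = 93.6591
Paasche component (current-period weights):
ΣP(Feb 2013)Q(Feb 2013) = 237×20 + 2999×8 + 134×18 = 4740 + 23992 + 2412 = 31144
ΣP(Jan 2013)Q(Feb 2013) = 188×20 + 3532×8 + 112×18 = 3760 + 28256 + 2016 = 34032
P = 31144 / 34032 × 100 = 91.5139
Fisher = √(L × P) = √(93.6591 × 91.5139) = 92.5802

92.58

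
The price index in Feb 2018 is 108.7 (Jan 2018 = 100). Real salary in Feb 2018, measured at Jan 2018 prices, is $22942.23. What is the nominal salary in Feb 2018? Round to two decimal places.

24938.20

Nominal = Real × (Index/100) = 22942.23 × (108.7/100)
        = 22942.23 × 1.087 = 24938.2040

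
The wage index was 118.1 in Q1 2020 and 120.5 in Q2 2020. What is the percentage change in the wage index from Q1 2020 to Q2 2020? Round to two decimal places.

Change = (120.5 − 118.1) / 118.1 × 100
       = 2.4 / 118.1 × 100 = 2.0322%

2.03%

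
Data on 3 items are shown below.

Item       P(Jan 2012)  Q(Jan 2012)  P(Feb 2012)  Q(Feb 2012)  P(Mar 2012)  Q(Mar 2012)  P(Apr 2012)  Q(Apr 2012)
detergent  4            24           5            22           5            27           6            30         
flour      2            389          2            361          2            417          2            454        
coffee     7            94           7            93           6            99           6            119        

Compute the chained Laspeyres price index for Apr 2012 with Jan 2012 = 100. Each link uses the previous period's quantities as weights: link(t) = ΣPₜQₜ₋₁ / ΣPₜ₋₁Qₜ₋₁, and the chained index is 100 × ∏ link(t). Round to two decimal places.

96.84

Link Jan 2012→Feb 2012:
ΣP(Feb 2012)Q(Jan 2012) = 5×24 + 2×389 + 7×94 = 120 + 778 + 658 = 1556
ΣP(Jan 2012)Q(Jan 2012) = 4×24 + 2×389 + 7×94 = 96 + 778 + 658 = 1532
link = 1556/1532 = 1.015666
Link Feb 2012→Mar 2012:
ΣP(Mar 2012)Q(Feb 2012) = 5×22 + 2×361 + 6×93 = 110 + 722 + 558 = 1390
ΣP(Feb 2012)Q(Feb 2012) = 5×22 + 2×361 + 7×93 = 110 + 722 + 651 = 1483
link = 1390/1483 = 0.937289
Link Mar 2012→Apr 2012:
ΣP(Apr 2012)Q(Mar 2012) = 6×27 + 2×417 + 6×99 = 162 + 834 + 594 = 1590
ΣP(Mar 2012)Q(Mar 2012) = 5×27 + 2×417 + 6×99 = 135 + 834 + 594 = 1563
link = 1590/1563 = 1.017274
Chained index = 100 × 1.015666 × 0.937289 × 1.017274 = 96.8417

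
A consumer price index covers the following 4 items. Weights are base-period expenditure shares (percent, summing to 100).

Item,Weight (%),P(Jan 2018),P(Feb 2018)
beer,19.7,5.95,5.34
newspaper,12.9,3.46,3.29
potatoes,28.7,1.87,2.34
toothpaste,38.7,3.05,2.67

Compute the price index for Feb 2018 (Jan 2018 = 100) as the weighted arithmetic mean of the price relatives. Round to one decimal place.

99.7

beer: 19.7 × (5.34/5.95) = 19.7 × 0.897479 = 17.6803
newspaper: 12.9 × (3.29/3.46) = 12.9 × 0.950867 = 12.2662
potatoes: 28.7 × (2.34/1.87) = 28.7 × 1.251337 = 35.9134
toothpaste: 38.7 × (2.67/3.05) = 38.7 × 0.875410 = 33.8784
Index = Σ wᵢ·(p₁ᵢ/p₀ᵢ) = 17.6803 + 12.2662 + 35.9134 + 33.8784 = 99.7383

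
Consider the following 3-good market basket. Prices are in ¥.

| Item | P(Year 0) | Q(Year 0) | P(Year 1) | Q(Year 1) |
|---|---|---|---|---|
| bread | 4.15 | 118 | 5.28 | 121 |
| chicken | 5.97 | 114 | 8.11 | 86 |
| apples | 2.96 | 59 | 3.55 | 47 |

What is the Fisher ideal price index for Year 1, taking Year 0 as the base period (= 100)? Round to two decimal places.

Laspeyres component (base-period weights):
ΣP(Year 1)Q(Year 0) = 5.28×118 + 8.11×114 + 3.55×59 = 623.04 + 924.54 + 209.45 = 1757.03
ΣP(Year 0)Q(Year 0) = 4.15×118 + 5.97×114 + 2.96×59 = 489.7 + 680.58 + 174.64 = 1344.92
L = 1757.03 / 1344.92 × 100 = 130.6420
Paasche component (current-period weights):
ΣP(Year 1)Q(Year 1) = 5.28×121 + 8.11×86 + 3.55×47 = 638.88 + 697.46 + 166.85 = 1503.19
ΣP(Year 0)Q(Year 1) = 4.15×121 + 5.97×86 + 2.96×47 = 502.15 + 513.42 + 139.12 = 1154.69
P = 1503.19 / 1154.69 × 100 = 130.1813
Fisher = √(L × P) = √(130.6420 × 130.1813) = 130.4114

130.41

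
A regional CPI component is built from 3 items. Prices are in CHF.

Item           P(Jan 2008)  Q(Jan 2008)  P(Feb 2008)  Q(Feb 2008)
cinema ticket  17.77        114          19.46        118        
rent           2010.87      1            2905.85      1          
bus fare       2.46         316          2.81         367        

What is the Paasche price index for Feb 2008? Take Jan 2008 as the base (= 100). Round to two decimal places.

124.41

Paasche price index uses current-period quantities as weights.
ΣP(Feb 2008)·Q(Feb 2008) = 19.46×118 + 2905.85×1 + 2.81×367 = 2296.28 + 2905.85 + 1031.27 = 6233.4
ΣP(Jan 2008)·Q(Feb 2008) = 17.77×118 + 2010.87×1 + 2.46×367 = 2096.86 + 2010.87 + 902.82 = 5010.55
Index = 6233.4 / 5010.55 × 100 = 124.4055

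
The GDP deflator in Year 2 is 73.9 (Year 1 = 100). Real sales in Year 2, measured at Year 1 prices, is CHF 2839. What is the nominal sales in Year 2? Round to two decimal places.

2098.02

Nominal = Real × (Index/100) = 2839 × (73.9/100)
        = 2839 × 0.739 = 2098.0210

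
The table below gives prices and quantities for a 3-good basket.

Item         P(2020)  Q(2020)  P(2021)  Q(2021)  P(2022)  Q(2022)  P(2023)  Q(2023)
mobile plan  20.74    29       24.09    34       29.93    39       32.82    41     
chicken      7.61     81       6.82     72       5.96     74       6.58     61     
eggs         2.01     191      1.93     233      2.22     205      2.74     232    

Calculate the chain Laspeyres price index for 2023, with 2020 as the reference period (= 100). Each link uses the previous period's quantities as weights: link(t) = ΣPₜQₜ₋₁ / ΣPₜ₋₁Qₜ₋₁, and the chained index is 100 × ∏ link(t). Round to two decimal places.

Link 2020→2021:
ΣP(2021)Q(2020) = 24.09×29 + 6.82×81 + 1.93×191 = 698.61 + 552.42 + 368.63 = 1619.66
ΣP(2020)Q(2020) = 20.74×29 + 7.61×81 + 2.01×191 = 601.46 + 616.41 + 383.91 = 1601.78
link = 1619.66/1601.78 = 1.011163
Link 2021→2022:
ΣP(2022)Q(2021) = 29.93×34 + 5.96×72 + 2.22×233 = 1017.62 + 429.12 + 517.26 = 1964
ΣP(2021)Q(2021) = 24.09×34 + 6.82×72 + 1.93×233 = 819.06 + 491.04 + 449.69 = 1759.79
link = 1964/1759.79 = 1.116042
Link 2022→2023:
ΣP(2023)Q(2022) = 32.82×39 + 6.58×74 + 2.74×205 = 1279.98 + 486.92 + 561.7 = 2328.6
ΣP(2022)Q(2022) = 29.93×39 + 5.96×74 + 2.22×205 = 1167.27 + 441.04 + 455.1 = 2063.41
link = 2328.6/2063.41 = 1.128520
Chained index = 100 × 1.011163 × 1.116042 × 1.128520 = 127.3535

127.35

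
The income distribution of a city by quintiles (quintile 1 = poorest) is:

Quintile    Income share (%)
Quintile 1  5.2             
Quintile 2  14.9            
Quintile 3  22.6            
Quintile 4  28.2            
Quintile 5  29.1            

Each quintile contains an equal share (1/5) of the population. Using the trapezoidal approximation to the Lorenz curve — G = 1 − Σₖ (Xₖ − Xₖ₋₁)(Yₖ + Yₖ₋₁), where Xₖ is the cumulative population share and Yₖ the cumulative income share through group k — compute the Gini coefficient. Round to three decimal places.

Cumulative income shares Yₖ: 0.0520, 0.2010, 0.4270, 0.7090, 1.0000
Σ (Xₖ−Xₖ₋₁)(Yₖ+Yₖ₋₁) = (1/5)(0.0520+0.0000) + (1/5)(0.2010+0.0520) + (1/5)(0.4270+0.2010) + (1/5)(0.7090+0.4270) + (1/5)(1.0000+0.7090)
  = 0.0104 + 0.0506 + 0.1256 + 0.2272 + 0.3418 = 0.7556
G = 1 − 0.7556 = 0.2444

0.244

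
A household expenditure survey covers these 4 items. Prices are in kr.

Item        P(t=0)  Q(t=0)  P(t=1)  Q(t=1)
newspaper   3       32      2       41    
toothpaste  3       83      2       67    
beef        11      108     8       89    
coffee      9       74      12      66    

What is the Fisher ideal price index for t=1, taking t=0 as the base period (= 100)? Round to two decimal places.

90.40

Laspeyres component (base-period weights):
ΣP(t=1)Q(t=0) = 2×32 + 2×83 + 8×108 + 12×74 = 64 + 166 + 864 + 888 = 1982
ΣP(t=0)Q(t=0) = 3×32 + 3×83 + 11×108 + 9×74 = 96 + 249 + 1188 + 666 = 2199
L = 1982 / 2199 × 100 = 90.1319
Paasche component (current-period weights):
ΣP(t=1)Q(t=1) = 2×41 + 2×67 + 8×89 + 12×66 = 82 + 134 + 712 + 792 = 1720
ΣP(t=0)Q(t=1) = 3×41 + 3×67 + 11×89 + 9×66 = 123 + 201 + 979 + 594 = 1897
P = 1720 / 1897 × 100 = 90.6695
Fisher = √(L × P) = √(90.1319 × 90.6695) = 90.4003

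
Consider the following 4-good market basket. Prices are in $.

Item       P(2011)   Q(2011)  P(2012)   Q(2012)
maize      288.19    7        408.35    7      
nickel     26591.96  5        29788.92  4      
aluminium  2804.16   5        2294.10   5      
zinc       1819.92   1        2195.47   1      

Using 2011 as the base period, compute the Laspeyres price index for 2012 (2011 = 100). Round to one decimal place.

Laspeyres price index uses base-period quantities as weights.
ΣP(2012)·Q(2011) = 408.35×7 + 29788.92×5 + 2294.10×5 + 2195.47×1 = 2858.45 + 148944.6 + 11470.5 + 2195.47 = 165469.02
ΣP(2011)·Q(2011) = 288.19×7 + 26591.96×5 + 2804.16×5 + 1819.92×1 = 2017.33 + 132959.8 + 14020.8 + 1819.92 = 150817.85
Index = 165469.02 / 150817.85 × 100 = 109.7145

109.7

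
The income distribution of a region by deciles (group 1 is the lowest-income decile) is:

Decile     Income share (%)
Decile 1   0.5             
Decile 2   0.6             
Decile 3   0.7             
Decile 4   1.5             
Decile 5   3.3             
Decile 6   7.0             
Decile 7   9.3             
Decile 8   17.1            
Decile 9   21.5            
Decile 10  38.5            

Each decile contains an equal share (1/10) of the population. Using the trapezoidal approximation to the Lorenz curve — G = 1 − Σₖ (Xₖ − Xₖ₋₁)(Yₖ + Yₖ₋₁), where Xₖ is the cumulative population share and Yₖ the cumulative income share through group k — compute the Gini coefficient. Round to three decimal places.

Cumulative income shares Yₖ: 0.0050, 0.0110, 0.0180, 0.0330, 0.0660, 0.1360, 0.2290, 0.4000, 0.6150, 1.0000
Σ (Xₖ−Xₖ₋₁)(Yₖ+Yₖ₋₁) = (1/10)(0.0050+0.0000) + (1/10)(0.0110+0.0050) + (1/10)(0.0180+0.0110) + (1/10)(0.0330+0.0180) + (1/10)(0.0660+0.0330) + (1/10)(0.1360+0.0660) + (1/10)(0.2290+0.1360) + (1/10)(0.4000+0.2290) + (1/10)(0.6150+0.4000) + (1/10)(1.0000+0.6150)
  = 0.0005 + 0.0016 + 0.0029 + 0.0051 + 0.0099 + 0.0202 + 0.0365 + 0.0629 + 0.1015 + 0.1615 = 0.4026
G = 1 − 0.4026 = 0.5974

0.597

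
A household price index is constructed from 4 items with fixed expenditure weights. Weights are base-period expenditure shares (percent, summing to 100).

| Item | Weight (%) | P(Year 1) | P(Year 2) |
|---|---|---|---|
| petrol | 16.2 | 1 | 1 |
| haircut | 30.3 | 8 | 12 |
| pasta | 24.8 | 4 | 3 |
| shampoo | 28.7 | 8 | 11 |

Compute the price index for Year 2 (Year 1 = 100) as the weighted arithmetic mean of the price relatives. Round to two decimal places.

petrol: 16.2 × (1/1) = 16.2 × 1.000000 = 16.2000
haircut: 30.3 × (12/8) = 30.3 × 1.500000 = 45.4500
pasta: 24.8 × (3/4) = 24.8 × 0.750000 = 18.6000
shampoo: 28.7 × (11/8) = 28.7 × 1.375000 = 39.4625
Index = Σ wᵢ·(p₁ᵢ/p₀ᵢ) = 16.2000 + 45.4500 + 18.6000 + 39.4625 = 119.7125

119.71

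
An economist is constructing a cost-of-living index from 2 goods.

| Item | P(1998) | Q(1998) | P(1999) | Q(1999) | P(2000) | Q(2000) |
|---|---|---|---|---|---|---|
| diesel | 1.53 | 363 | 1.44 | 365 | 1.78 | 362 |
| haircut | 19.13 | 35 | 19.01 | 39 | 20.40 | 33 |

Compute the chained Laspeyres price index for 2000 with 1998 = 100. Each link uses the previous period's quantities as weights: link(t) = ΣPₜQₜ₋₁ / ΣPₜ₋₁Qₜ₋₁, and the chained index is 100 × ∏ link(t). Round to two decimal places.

Link 1998→1999:
ΣP(1999)Q(1998) = 1.44×363 + 19.01×35 = 522.72 + 665.35 = 1188.07
ΣP(1998)Q(1998) = 1.53×363 + 19.13×35 = 555.39 + 669.55 = 1224.94
link = 1188.07/1224.94 = 0.969901
Link 1999→2000:
ΣP(2000)Q(1999) = 1.78×365 + 20.40×39 = 649.7 + 795.6 = 1445.3
ΣP(1999)Q(1999) = 1.44×365 + 19.01×39 = 525.6 + 741.39 = 1266.99
link = 1445.3/1266.99 = 1.140735
Chained index = 100 × 0.969901 × 1.140735 = 110.6400

110.64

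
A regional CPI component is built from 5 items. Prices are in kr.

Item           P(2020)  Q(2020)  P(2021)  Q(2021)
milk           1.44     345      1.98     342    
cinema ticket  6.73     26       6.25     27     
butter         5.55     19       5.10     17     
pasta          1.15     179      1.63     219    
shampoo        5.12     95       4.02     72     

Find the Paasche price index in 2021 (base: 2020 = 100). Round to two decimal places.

Paasche price index uses current-period quantities as weights.
ΣP(2021)·Q(2021) = 1.98×342 + 6.25×27 + 5.10×17 + 1.63×219 + 4.02×72 = 677.16 + 168.75 + 86.7 + 356.97 + 289.44 = 1579.02
ΣP(2020)·Q(2021) = 1.44×342 + 6.73×27 + 5.55×17 + 1.15×219 + 5.12×72 = 492.48 + 181.71 + 94.35 + 251.85 + 368.64 = 1389.03
Index = 1579.02 / 1389.03 × 100 = 113.6779

113.68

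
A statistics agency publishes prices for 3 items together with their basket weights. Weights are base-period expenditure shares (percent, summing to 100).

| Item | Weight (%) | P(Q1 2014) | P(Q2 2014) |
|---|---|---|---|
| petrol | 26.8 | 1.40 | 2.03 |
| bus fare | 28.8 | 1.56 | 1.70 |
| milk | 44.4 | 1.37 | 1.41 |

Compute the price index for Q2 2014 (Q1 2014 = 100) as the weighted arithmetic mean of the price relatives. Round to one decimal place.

petrol: 26.8 × (2.03/1.40) = 26.8 × 1.450000 = 38.8600
bus fare: 28.8 × (1.70/1.56) = 28.8 × 1.089744 = 31.3846
milk: 44.4 × (1.41/1.37) = 44.4 × 1.029197 = 45.6964
Index = Σ wᵢ·(p₁ᵢ/p₀ᵢ) = 38.8600 + 31.3846 + 45.6964 = 115.9410

115.9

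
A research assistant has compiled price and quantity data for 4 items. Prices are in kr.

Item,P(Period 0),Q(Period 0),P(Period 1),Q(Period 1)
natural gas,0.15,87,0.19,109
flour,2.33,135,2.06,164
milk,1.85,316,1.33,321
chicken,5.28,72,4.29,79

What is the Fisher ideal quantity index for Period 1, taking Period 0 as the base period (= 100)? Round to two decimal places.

Laspeyres component (base-period weights):
ΣP(Period 0)Q(Period 1) = 0.15×109 + 2.33×164 + 1.85×321 + 5.28×79 = 16.35 + 382.12 + 593.85 + 417.12 = 1409.44
ΣP(Period 0)Q(Period 0) = 0.15×87 + 2.33×135 + 1.85×316 + 5.28×72 = 13.05 + 314.55 + 584.6 + 380.16 = 1292.36
L = 1409.44 / 1292.36 × 100 = 109.0594
Paasche component (current-period weights):
ΣP(Period 1)Q(Period 1) = 0.19×109 + 2.06×164 + 1.33×321 + 4.29×79 = 20.71 + 337.84 + 426.93 + 338.91 = 1124.39
ΣP(Period 1)Q(Period 0) = 0.19×87 + 2.06×135 + 1.33×316 + 4.29×72 = 16.53 + 278.1 + 420.28 + 308.88 = 1023.79
P = 1124.39 / 1023.79 × 100 = 109.8262
Fisher = √(L × P) = √(109.0594 × 109.8262) = 109.4421

109.44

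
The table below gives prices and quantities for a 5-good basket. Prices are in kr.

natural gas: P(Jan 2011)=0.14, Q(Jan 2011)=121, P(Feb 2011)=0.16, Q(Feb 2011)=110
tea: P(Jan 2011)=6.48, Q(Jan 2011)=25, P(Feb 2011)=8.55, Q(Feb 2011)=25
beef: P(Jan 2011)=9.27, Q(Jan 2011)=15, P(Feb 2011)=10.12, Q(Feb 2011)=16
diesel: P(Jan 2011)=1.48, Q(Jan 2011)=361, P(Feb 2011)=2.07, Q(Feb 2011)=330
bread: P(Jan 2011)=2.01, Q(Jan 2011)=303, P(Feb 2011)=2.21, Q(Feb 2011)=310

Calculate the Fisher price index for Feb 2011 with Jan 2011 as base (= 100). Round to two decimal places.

122.93

Laspeyres component (base-period weights):
ΣP(Feb 2011)Q(Jan 2011) = 0.16×121 + 8.55×25 + 10.12×15 + 2.07×361 + 2.21×303 = 19.36 + 213.75 + 151.8 + 747.27 + 669.63 = 1801.81
ΣP(Jan 2011)Q(Jan 2011) = 0.14×121 + 6.48×25 + 9.27×15 + 1.48×361 + 2.01×303 = 16.94 + 162 + 139.05 + 534.28 + 609.03 = 1461.3
L = 1801.81 / 1461.3 × 100 = 123.3019
Paasche component (current-period weights):
ΣP(Feb 2011)Q(Feb 2011) = 0.16×110 + 8.55×25 + 10.12×16 + 2.07×330 + 2.21×310 = 17.6 + 213.75 + 161.92 + 683.1 + 685.1 = 1761.47
ΣP(Jan 2011)Q(Feb 2011) = 0.14×110 + 6.48×25 + 9.27×16 + 1.48×330 + 2.01×310 = 15.4 + 162 + 148.32 + 488.4 + 623.1 = 1437.22
P = 1761.47 / 1437.22 × 100 = 122.5609
Fisher = √(L × P) = √(123.3019 × 122.5609) = 122.9308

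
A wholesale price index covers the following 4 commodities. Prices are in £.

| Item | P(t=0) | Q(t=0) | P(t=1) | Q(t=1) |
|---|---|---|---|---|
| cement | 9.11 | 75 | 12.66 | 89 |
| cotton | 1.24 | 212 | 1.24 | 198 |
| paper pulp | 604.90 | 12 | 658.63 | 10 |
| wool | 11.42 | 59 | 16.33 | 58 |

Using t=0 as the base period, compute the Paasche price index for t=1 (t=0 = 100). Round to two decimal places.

114.65

Paasche price index uses current-period quantities as weights.
ΣP(t=1)·Q(t=1) = 12.66×89 + 1.24×198 + 658.63×10 + 16.33×58 = 1126.74 + 245.52 + 6586.3 + 947.14 = 8905.7
ΣP(t=0)·Q(t=1) = 9.11×89 + 1.24×198 + 604.90×10 + 11.42×58 = 810.79 + 245.52 + 6049 + 662.36 = 7767.67
Index = 8905.7 / 7767.67 × 100 = 114.6509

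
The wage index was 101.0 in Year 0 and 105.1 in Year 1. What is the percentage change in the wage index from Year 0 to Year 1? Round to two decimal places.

Change = (105.1 − 101.0) / 101.0 × 100
       = 4.1 / 101.0 × 100 = 4.0594%

4.06%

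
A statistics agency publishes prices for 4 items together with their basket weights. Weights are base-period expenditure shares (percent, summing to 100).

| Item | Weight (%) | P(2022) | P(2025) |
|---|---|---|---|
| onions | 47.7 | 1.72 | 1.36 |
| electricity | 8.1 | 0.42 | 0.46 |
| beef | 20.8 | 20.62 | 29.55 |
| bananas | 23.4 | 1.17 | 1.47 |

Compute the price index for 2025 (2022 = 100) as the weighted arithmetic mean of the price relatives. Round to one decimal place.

105.8

onions: 47.7 × (1.36/1.72) = 47.7 × 0.790698 = 37.7163
electricity: 8.1 × (0.46/0.42) = 8.1 × 1.095238 = 8.8714
beef: 20.8 × (29.55/20.62) = 20.8 × 1.433075 = 29.8080
bananas: 23.4 × (1.47/1.17) = 23.4 × 1.256410 = 29.4000
Index = Σ wᵢ·(p₁ᵢ/p₀ᵢ) = 37.7163 + 8.8714 + 29.8080 + 29.4000 = 105.7957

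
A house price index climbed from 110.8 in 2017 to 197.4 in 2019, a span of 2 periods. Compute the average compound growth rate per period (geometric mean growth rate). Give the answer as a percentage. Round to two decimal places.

Growth factor = (197.4/110.8)^(1/2) = (1.781588)^(1/2) = 1.334762
Growth rate = 1.334762 − 1 = 0.334762 = 33.4762%

33.48%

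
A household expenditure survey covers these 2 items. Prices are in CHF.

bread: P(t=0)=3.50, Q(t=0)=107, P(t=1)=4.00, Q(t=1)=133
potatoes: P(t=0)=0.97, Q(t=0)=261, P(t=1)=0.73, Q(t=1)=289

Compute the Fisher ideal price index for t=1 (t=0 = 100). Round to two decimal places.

99.08

Laspeyres component (base-period weights):
ΣP(t=1)Q(t=0) = 4.00×107 + 0.73×261 = 428 + 190.53 = 618.53
ΣP(t=0)Q(t=0) = 3.50×107 + 0.97×261 = 374.5 + 253.17 = 627.67
L = 618.53 / 627.67 × 100 = 98.5438
Paasche component (current-period weights):
ΣP(t=1)Q(t=1) = 4.00×133 + 0.73×289 = 532 + 210.97 = 742.97
ΣP(t=0)Q(t=1) = 3.50×133 + 0.97×289 = 465.5 + 280.33 = 745.83
P = 742.97 / 745.83 × 100 = 99.6165
Fisher = √(L × P) = √(98.5438 × 99.6165) = 99.0787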